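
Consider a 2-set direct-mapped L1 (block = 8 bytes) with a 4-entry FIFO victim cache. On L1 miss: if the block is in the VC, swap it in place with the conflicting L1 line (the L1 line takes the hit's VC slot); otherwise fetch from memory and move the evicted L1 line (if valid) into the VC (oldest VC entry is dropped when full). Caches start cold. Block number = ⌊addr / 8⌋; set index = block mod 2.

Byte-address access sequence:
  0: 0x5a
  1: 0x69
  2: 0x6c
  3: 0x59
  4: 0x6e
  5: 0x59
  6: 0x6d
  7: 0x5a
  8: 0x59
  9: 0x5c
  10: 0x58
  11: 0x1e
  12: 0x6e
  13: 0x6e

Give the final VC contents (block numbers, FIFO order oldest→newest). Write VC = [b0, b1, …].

VC = [3, 11]

#0 0x5a→b11/s1 MISS; vc=[]
#1 0x69→b13/s1 MISS; vc=[11]
#2 0x6c→b13/s1 L1-HIT; vc=[11]
#3 0x59→b11/s1 VC-HIT; vc=[13]
#4 0x6e→b13/s1 VC-HIT; vc=[11]
#5 0x59→b11/s1 VC-HIT; vc=[13]
#6 0x6d→b13/s1 VC-HIT; vc=[11]
#7 0x5a→b11/s1 VC-HIT; vc=[13]
#8 0x59→b11/s1 L1-HIT; vc=[13]
#9 0x5c→b11/s1 L1-HIT; vc=[13]
#10 0x58→b11/s1 L1-HIT; vc=[13]
#11 0x1e→b3/s1 MISS; vc=[13,11]
#12 0x6e→b13/s1 VC-HIT; vc=[3,11]
#13 0x6e→b13/s1 L1-HIT; vc=[3,11]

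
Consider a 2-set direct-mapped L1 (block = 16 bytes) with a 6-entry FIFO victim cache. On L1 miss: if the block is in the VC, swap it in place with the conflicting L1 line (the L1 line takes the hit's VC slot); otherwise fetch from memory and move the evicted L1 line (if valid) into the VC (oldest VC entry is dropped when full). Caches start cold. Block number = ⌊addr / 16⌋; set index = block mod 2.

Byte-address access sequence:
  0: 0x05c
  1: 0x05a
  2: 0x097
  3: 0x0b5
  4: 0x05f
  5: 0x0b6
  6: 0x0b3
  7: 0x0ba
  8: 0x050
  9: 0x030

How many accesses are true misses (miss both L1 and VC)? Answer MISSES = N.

MISSES = 4

  [0] addr=0x5c blk=5 s=1: MISS | VC []
  [1] addr=0x5a blk=5 s=1: L1-HIT | VC []
  [2] addr=0x97 blk=9 s=1: MISS | VC [5]
  [3] addr=0xb5 blk=11 s=1: MISS | VC [5, 9]
  [4] addr=0x5f blk=5 s=1: VC-HIT | VC [11, 9]
  [5] addr=0xb6 blk=11 s=1: VC-HIT | VC [5, 9]
  [6] addr=0xb3 blk=11 s=1: L1-HIT | VC [5, 9]
  [7] addr=0xba blk=11 s=1: L1-HIT | VC [5, 9]
  [8] addr=0x50 blk=5 s=1: VC-HIT | VC [11, 9]
  [9] addr=0x30 blk=3 s=1: MISS | VC [11, 9, 5]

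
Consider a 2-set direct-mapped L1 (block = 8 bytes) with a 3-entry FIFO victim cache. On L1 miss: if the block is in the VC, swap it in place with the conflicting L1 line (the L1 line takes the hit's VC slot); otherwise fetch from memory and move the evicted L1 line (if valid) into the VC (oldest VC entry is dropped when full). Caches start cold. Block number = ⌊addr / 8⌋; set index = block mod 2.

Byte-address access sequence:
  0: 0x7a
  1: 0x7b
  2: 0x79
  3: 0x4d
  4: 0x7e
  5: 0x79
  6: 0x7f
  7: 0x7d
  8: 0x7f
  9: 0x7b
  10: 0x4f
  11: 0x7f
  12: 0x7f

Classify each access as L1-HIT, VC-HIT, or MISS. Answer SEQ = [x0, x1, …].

SEQ = [MISS, L1-HIT, L1-HIT, MISS, VC-HIT, L1-HIT, L1-HIT, L1-HIT, L1-HIT, L1-HIT, VC-HIT, VC-HIT, L1-HIT]

0: 0x7a (blk 15, set 1) → MISS  vc=[]
1: 0x7b (blk 15, set 1) → L1-HIT  vc=[]
2: 0x79 (blk 15, set 1) → L1-HIT  vc=[]
3: 0x4d (blk 9, set 1) → MISS  vc=[15]
4: 0x7e (blk 15, set 1) → VC-HIT  vc=[9]
5: 0x79 (blk 15, set 1) → L1-HIT  vc=[9]
6: 0x7f (blk 15, set 1) → L1-HIT  vc=[9]
7: 0x7d (blk 15, set 1) → L1-HIT  vc=[9]
8: 0x7f (blk 15, set 1) → L1-HIT  vc=[9]
9: 0x7b (blk 15, set 1) → L1-HIT  vc=[9]
10: 0x4f (blk 9, set 1) → VC-HIT  vc=[15]
11: 0x7f (blk 15, set 1) → VC-HIT  vc=[9]
12: 0x7f (blk 15, set 1) → L1-HIT  vc=[9]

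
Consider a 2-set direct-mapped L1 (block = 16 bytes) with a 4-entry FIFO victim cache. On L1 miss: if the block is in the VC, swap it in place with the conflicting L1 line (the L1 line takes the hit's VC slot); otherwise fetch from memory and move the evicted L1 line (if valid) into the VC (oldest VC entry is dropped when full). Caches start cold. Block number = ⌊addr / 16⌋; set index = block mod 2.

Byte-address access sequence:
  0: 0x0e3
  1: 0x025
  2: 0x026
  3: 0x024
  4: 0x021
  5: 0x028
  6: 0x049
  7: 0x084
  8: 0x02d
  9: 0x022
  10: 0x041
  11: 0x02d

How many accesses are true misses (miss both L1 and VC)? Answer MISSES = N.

MISSES = 4

0: 0xe3 (blk 14, set 0) → MISS  vc=[]
1: 0x25 (blk 2, set 0) → MISS  vc=[14]
2: 0x26 (blk 2, set 0) → L1-HIT  vc=[14]
3: 0x24 (blk 2, set 0) → L1-HIT  vc=[14]
4: 0x21 (blk 2, set 0) → L1-HIT  vc=[14]
5: 0x28 (blk 2, set 0) → L1-HIT  vc=[14]
6: 0x49 (blk 4, set 0) → MISS  vc=[14, 2]
7: 0x84 (blk 8, set 0) → MISS  vc=[14, 2, 4]
8: 0x2d (blk 2, set 0) → VC-HIT  vc=[14, 8, 4]
9: 0x22 (blk 2, set 0) → L1-HIT  vc=[14, 8, 4]
10: 0x41 (blk 4, set 0) → VC-HIT  vc=[14, 8, 2]
11: 0x2d (blk 2, set 0) → VC-HIT  vc=[14, 8, 4]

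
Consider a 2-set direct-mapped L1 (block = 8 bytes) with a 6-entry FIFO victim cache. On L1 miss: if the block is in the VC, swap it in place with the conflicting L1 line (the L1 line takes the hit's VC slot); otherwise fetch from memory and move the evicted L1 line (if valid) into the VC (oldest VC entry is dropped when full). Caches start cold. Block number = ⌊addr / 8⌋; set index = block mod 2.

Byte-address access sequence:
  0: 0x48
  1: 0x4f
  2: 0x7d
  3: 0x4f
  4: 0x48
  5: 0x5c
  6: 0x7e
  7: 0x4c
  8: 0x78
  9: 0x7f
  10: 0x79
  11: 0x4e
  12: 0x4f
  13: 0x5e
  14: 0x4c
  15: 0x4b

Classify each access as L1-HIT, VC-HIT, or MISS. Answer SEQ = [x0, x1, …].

0: 0x48 (blk 9, set 1) → MISS  vc=[]
1: 0x4f (blk 9, set 1) → L1-HIT  vc=[]
2: 0x7d (blk 15, set 1) → MISS  vc=[9]
3: 0x4f (blk 9, set 1) → VC-HIT  vc=[15]
4: 0x48 (blk 9, set 1) → L1-HIT  vc=[15]
5: 0x5c (blk 11, set 1) → MISS  vc=[15, 9]
6: 0x7e (blk 15, set 1) → VC-HIT  vc=[11, 9]
7: 0x4c (blk 9, set 1) → VC-HIT  vc=[11, 15]
8: 0x78 (blk 15, set 1) → VC-HIT  vc=[11, 9]
9: 0x7f (blk 15, set 1) → L1-HIT  vc=[11, 9]
10: 0x79 (blk 15, set 1) → L1-HIT  vc=[11, 9]
11: 0x4e (blk 9, set 1) → VC-HIT  vc=[11, 15]
12: 0x4f (blk 9, set 1) → L1-HIT  vc=[11, 15]
13: 0x5e (blk 11, set 1) → VC-HIT  vc=[9, 15]
14: 0x4c (blk 9, set 1) → VC-HIT  vc=[11, 15]
15: 0x4b (blk 9, set 1) → L1-HIT  vc=[11, 15]

SEQ = [MISS, L1-HIT, MISS, VC-HIT, L1-HIT, MISS, VC-HIT, VC-HIT, VC-HIT, L1-HIT, L1-HIT, VC-HIT, L1-HIT, VC-HIT, VC-HIT, L1-HIT]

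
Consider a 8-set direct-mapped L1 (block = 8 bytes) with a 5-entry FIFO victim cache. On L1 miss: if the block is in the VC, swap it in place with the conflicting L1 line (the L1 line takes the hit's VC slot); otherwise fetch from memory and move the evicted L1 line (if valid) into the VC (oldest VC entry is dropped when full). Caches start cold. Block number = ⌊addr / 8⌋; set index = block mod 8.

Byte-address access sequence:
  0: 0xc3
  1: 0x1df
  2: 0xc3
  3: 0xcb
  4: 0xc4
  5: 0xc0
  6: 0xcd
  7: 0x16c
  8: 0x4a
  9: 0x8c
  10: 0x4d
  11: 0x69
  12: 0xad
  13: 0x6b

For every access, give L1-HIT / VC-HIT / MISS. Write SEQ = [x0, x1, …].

SEQ = [MISS, MISS, L1-HIT, MISS, L1-HIT, L1-HIT, L1-HIT, MISS, MISS, MISS, VC-HIT, MISS, MISS, VC-HIT]

0: 0xc3 (blk 24, set 0) → MISS  vc=[]
1: 0x1df (blk 59, set 3) → MISS  vc=[]
2: 0xc3 (blk 24, set 0) → L1-HIT  vc=[]
3: 0xcb (blk 25, set 1) → MISS  vc=[]
4: 0xc4 (blk 24, set 0) → L1-HIT  vc=[]
5: 0xc0 (blk 24, set 0) → L1-HIT  vc=[]
6: 0xcd (blk 25, set 1) → L1-HIT  vc=[]
7: 0x16c (blk 45, set 5) → MISS  vc=[]
8: 0x4a (blk 9, set 1) → MISS  vc=[25]
9: 0x8c (blk 17, set 1) → MISS  vc=[25, 9]
10: 0x4d (blk 9, set 1) → VC-HIT  vc=[25, 17]
11: 0x69 (blk 13, set 5) → MISS  vc=[25, 17, 45]
12: 0xad (blk 21, set 5) → MISS  vc=[25, 17, 45, 13]
13: 0x6b (blk 13, set 5) → VC-HIT  vc=[25, 17, 45, 21]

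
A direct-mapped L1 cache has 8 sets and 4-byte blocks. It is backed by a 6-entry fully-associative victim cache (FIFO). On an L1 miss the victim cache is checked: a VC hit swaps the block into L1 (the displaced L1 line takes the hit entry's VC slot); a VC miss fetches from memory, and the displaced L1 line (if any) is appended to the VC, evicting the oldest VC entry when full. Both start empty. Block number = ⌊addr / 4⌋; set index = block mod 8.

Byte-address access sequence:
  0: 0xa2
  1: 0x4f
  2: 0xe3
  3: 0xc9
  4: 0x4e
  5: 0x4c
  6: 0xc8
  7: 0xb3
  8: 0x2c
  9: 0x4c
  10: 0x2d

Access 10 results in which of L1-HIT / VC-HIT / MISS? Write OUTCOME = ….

0: 0xa2 (blk 40, set 0) → MISS  vc=[]
1: 0x4f (blk 19, set 3) → MISS  vc=[]
2: 0xe3 (blk 56, set 0) → MISS  vc=[40]
3: 0xc9 (blk 50, set 2) → MISS  vc=[40]
4: 0x4e (blk 19, set 3) → L1-HIT  vc=[40]
5: 0x4c (blk 19, set 3) → L1-HIT  vc=[40]
6: 0xc8 (blk 50, set 2) → L1-HIT  vc=[40]
7: 0xb3 (blk 44, set 4) → MISS  vc=[40]
8: 0x2c (blk 11, set 3) → MISS  vc=[40, 19]
9: 0x4c (blk 19, set 3) → VC-HIT  vc=[40, 11]
10: 0x2d (blk 11, set 3) → VC-HIT  vc=[40, 19]

OUTCOME = VC-HIT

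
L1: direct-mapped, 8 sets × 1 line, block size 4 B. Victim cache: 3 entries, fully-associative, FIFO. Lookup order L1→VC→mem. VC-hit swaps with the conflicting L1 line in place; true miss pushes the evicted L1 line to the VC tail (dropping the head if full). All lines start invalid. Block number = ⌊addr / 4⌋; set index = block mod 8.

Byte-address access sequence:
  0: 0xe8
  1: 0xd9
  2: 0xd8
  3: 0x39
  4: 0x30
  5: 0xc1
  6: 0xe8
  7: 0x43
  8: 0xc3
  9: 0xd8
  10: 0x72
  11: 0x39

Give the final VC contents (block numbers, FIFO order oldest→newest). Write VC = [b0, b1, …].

  [0] addr=0xe8 blk=58 s=2: MISS | VC []
  [1] addr=0xd9 blk=54 s=6: MISS | VC []
  [2] addr=0xd8 blk=54 s=6: L1-HIT | VC []
  [3] addr=0x39 blk=14 s=6: MISS | VC [54]
  [4] addr=0x30 blk=12 s=4: MISS | VC [54]
  [5] addr=0xc1 blk=48 s=0: MISS | VC [54]
  [6] addr=0xe8 blk=58 s=2: L1-HIT | VC [54]
  [7] addr=0x43 blk=16 s=0: MISS | VC [54, 48]
  [8] addr=0xc3 blk=48 s=0: VC-HIT | VC [54, 16]
  [9] addr=0xd8 blk=54 s=6: VC-HIT | VC [14, 16]
  [10] addr=0x72 blk=28 s=4: MISS | VC [14, 16, 12]
  [11] addr=0x39 blk=14 s=6: VC-HIT | VC [54, 16, 12]

VC = [54, 16, 12]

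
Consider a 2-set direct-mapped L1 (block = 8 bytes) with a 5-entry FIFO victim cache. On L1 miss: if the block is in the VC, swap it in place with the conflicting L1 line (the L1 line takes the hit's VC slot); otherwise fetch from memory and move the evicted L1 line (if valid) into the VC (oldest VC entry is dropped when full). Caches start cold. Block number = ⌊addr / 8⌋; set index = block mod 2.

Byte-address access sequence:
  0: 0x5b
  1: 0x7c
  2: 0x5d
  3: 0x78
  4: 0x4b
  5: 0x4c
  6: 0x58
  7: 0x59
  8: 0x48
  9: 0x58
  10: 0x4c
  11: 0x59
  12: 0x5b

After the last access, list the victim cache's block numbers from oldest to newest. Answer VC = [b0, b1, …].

#0 0x5b→b11/s1 MISS; vc=[]
#1 0x7c→b15/s1 MISS; vc=[11]
#2 0x5d→b11/s1 VC-HIT; vc=[15]
#3 0x78→b15/s1 VC-HIT; vc=[11]
#4 0x4b→b9/s1 MISS; vc=[11,15]
#5 0x4c→b9/s1 L1-HIT; vc=[11,15]
#6 0x58→b11/s1 VC-HIT; vc=[9,15]
#7 0x59→b11/s1 L1-HIT; vc=[9,15]
#8 0x48→b9/s1 VC-HIT; vc=[11,15]
#9 0x58→b11/s1 VC-HIT; vc=[9,15]
#10 0x4c→b9/s1 VC-HIT; vc=[11,15]
#11 0x59→b11/s1 VC-HIT; vc=[9,15]
#12 0x5b→b11/s1 L1-HIT; vc=[9,15]

VC = [9, 15]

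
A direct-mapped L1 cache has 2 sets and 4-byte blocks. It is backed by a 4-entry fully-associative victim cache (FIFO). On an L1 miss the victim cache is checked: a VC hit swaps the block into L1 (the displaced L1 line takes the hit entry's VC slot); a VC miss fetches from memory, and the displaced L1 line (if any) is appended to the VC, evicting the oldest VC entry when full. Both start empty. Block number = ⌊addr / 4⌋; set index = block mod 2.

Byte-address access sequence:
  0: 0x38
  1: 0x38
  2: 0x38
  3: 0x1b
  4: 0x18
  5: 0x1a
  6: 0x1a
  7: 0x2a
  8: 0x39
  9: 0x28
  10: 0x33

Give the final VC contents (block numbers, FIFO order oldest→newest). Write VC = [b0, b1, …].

VC = [14, 6, 10]

  [0] addr=0x38 blk=14 s=0: MISS | VC []
  [1] addr=0x38 blk=14 s=0: L1-HIT | VC []
  [2] addr=0x38 blk=14 s=0: L1-HIT | VC []
  [3] addr=0x1b blk=6 s=0: MISS | VC [14]
  [4] addr=0x18 blk=6 s=0: L1-HIT | VC [14]
  [5] addr=0x1a blk=6 s=0: L1-HIT | VC [14]
  [6] addr=0x1a blk=6 s=0: L1-HIT | VC [14]
  [7] addr=0x2a blk=10 s=0: MISS | VC [14, 6]
  [8] addr=0x39 blk=14 s=0: VC-HIT | VC [10, 6]
  [9] addr=0x28 blk=10 s=0: VC-HIT | VC [14, 6]
  [10] addr=0x33 blk=12 s=0: MISS | VC [14, 6, 10]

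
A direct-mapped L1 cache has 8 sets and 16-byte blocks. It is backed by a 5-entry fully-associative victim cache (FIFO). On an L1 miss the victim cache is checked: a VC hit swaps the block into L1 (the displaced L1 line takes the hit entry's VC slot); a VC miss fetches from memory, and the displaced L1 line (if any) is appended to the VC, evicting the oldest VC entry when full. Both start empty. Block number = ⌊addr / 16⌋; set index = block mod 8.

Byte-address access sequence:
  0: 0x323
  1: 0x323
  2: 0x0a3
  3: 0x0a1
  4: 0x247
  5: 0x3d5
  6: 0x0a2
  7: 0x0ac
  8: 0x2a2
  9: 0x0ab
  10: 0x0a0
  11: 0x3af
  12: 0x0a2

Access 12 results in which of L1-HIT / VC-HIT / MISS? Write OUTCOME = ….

  [0] addr=0x323 blk=50 s=2: MISS | VC []
  [1] addr=0x323 blk=50 s=2: L1-HIT | VC []
  [2] addr=0xa3 blk=10 s=2: MISS | VC [50]
  [3] addr=0xa1 blk=10 s=2: L1-HIT | VC [50]
  [4] addr=0x247 blk=36 s=4: MISS | VC [50]
  [5] addr=0x3d5 blk=61 s=5: MISS | VC [50]
  [6] addr=0xa2 blk=10 s=2: L1-HIT | VC [50]
  [7] addr=0xac blk=10 s=2: L1-HIT | VC [50]
  [8] addr=0x2a2 blk=42 s=2: MISS | VC [50, 10]
  [9] addr=0xab blk=10 s=2: VC-HIT | VC [50, 42]
  [10] addr=0xa0 blk=10 s=2: L1-HIT | VC [50, 42]
  [11] addr=0x3af blk=58 s=2: MISS | VC [50, 42, 10]
  [12] addr=0xa2 blk=10 s=2: VC-HIT | VC [50, 42, 58]

OUTCOME = VC-HIT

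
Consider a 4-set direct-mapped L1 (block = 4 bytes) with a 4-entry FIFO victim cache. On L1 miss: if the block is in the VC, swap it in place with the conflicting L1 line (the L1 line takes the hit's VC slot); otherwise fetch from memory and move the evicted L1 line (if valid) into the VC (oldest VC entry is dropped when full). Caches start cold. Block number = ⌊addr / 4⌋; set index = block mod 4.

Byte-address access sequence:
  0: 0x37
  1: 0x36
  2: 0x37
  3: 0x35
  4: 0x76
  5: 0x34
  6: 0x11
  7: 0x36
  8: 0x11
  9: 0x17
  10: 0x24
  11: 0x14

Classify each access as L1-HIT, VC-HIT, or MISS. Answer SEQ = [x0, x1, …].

SEQ = [MISS, L1-HIT, L1-HIT, L1-HIT, MISS, VC-HIT, MISS, L1-HIT, L1-HIT, MISS, MISS, VC-HIT]

#0 0x37→b13/s1 MISS; vc=[]
#1 0x36→b13/s1 L1-HIT; vc=[]
#2 0x37→b13/s1 L1-HIT; vc=[]
#3 0x35→b13/s1 L1-HIT; vc=[]
#4 0x76→b29/s1 MISS; vc=[13]
#5 0x34→b13/s1 VC-HIT; vc=[29]
#6 0x11→b4/s0 MISS; vc=[29]
#7 0x36→b13/s1 L1-HIT; vc=[29]
#8 0x11→b4/s0 L1-HIT; vc=[29]
#9 0x17→b5/s1 MISS; vc=[29,13]
#10 0x24→b9/s1 MISS; vc=[29,13,5]
#11 0x14→b5/s1 VC-HIT; vc=[29,13,9]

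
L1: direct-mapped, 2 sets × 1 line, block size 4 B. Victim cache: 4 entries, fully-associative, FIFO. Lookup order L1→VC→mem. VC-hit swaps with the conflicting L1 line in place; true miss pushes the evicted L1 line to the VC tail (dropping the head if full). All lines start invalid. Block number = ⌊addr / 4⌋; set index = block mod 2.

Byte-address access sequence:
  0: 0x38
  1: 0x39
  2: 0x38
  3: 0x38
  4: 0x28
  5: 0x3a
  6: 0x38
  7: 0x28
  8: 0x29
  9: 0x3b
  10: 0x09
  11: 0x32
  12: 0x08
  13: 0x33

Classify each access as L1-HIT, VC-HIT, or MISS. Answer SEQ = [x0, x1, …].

SEQ = [MISS, L1-HIT, L1-HIT, L1-HIT, MISS, VC-HIT, L1-HIT, VC-HIT, L1-HIT, VC-HIT, MISS, MISS, VC-HIT, VC-HIT]

#0 0x38→b14/s0 MISS; vc=[]
#1 0x39→b14/s0 L1-HIT; vc=[]
#2 0x38→b14/s0 L1-HIT; vc=[]
#3 0x38→b14/s0 L1-HIT; vc=[]
#4 0x28→b10/s0 MISS; vc=[14]
#5 0x3a→b14/s0 VC-HIT; vc=[10]
#6 0x38→b14/s0 L1-HIT; vc=[10]
#7 0x28→b10/s0 VC-HIT; vc=[14]
#8 0x29→b10/s0 L1-HIT; vc=[14]
#9 0x3b→b14/s0 VC-HIT; vc=[10]
#10 0x9→b2/s0 MISS; vc=[10,14]
#11 0x32→b12/s0 MISS; vc=[10,14,2]
#12 0x8→b2/s0 VC-HIT; vc=[10,14,12]
#13 0x33→b12/s0 VC-HIT; vc=[10,14,2]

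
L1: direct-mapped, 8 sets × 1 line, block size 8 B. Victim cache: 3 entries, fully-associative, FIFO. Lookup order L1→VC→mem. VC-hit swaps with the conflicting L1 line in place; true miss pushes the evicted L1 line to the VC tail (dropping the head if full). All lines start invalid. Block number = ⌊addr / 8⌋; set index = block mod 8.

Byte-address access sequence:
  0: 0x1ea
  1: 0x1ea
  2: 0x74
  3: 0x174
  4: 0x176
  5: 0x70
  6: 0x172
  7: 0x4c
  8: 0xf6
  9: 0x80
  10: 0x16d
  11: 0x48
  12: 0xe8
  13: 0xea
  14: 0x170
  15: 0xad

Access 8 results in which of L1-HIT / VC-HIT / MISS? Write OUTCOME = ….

OUTCOME = MISS

0: 0x1ea (blk 61, set 5) → MISS  vc=[]
1: 0x1ea (blk 61, set 5) → L1-HIT  vc=[]
2: 0x74 (blk 14, set 6) → MISS  vc=[]
3: 0x174 (blk 46, set 6) → MISS  vc=[14]
4: 0x176 (blk 46, set 6) → L1-HIT  vc=[14]
5: 0x70 (blk 14, set 6) → VC-HIT  vc=[46]
6: 0x172 (blk 46, set 6) → VC-HIT  vc=[14]
7: 0x4c (blk 9, set 1) → MISS  vc=[14]
8: 0xf6 (blk 30, set 6) → MISS  vc=[14, 46]
9: 0x80 (blk 16, set 0) → MISS  vc=[14, 46]
10: 0x16d (blk 45, set 5) → MISS  vc=[14, 46, 61]
11: 0x48 (blk 9, set 1) → L1-HIT  vc=[14, 46, 61]
12: 0xe8 (blk 29, set 5) → MISS  vc=[46, 61, 45]
13: 0xea (blk 29, set 5) → L1-HIT  vc=[46, 61, 45]
14: 0x170 (blk 46, set 6) → VC-HIT  vc=[30, 61, 45]
15: 0xad (blk 21, set 5) → MISS  vc=[61, 45, 29]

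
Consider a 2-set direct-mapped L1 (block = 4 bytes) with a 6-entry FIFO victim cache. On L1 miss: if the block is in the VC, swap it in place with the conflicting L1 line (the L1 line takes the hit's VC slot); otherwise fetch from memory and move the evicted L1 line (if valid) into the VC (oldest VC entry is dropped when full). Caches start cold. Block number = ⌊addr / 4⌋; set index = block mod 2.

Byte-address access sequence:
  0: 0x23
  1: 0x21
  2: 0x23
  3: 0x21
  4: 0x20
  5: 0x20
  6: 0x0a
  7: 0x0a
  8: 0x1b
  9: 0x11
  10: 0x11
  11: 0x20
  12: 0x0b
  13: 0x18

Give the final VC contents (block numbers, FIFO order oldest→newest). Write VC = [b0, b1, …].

#0 0x23→b8/s0 MISS; vc=[]
#1 0x21→b8/s0 L1-HIT; vc=[]
#2 0x23→b8/s0 L1-HIT; vc=[]
#3 0x21→b8/s0 L1-HIT; vc=[]
#4 0x20→b8/s0 L1-HIT; vc=[]
#5 0x20→b8/s0 L1-HIT; vc=[]
#6 0xa→b2/s0 MISS; vc=[8]
#7 0xa→b2/s0 L1-HIT; vc=[8]
#8 0x1b→b6/s0 MISS; vc=[8,2]
#9 0x11→b4/s0 MISS; vc=[8,2,6]
#10 0x11→b4/s0 L1-HIT; vc=[8,2,6]
#11 0x20→b8/s0 VC-HIT; vc=[4,2,6]
#12 0xb→b2/s0 VC-HIT; vc=[4,8,6]
#13 0x18→b6/s0 VC-HIT; vc=[4,8,2]

VC = [4, 8, 2]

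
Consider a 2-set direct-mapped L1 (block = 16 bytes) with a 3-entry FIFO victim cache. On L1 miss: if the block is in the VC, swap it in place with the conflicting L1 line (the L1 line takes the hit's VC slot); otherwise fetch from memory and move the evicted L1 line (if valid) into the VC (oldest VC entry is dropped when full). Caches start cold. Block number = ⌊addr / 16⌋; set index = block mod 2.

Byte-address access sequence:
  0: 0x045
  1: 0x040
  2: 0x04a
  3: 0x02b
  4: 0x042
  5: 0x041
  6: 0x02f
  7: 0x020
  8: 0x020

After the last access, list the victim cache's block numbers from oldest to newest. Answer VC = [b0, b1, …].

  [0] addr=0x45 blk=4 s=0: MISS | VC []
  [1] addr=0x40 blk=4 s=0: L1-HIT | VC []
  [2] addr=0x4a blk=4 s=0: L1-HIT | VC []
  [3] addr=0x2b blk=2 s=0: MISS | VC [4]
  [4] addr=0x42 blk=4 s=0: VC-HIT | VC [2]
  [5] addr=0x41 blk=4 s=0: L1-HIT | VC [2]
  [6] addr=0x2f blk=2 s=0: VC-HIT | VC [4]
  [7] addr=0x20 blk=2 s=0: L1-HIT | VC [4]
  [8] addr=0x20 blk=2 s=0: L1-HIT | VC [4]

VC = [4]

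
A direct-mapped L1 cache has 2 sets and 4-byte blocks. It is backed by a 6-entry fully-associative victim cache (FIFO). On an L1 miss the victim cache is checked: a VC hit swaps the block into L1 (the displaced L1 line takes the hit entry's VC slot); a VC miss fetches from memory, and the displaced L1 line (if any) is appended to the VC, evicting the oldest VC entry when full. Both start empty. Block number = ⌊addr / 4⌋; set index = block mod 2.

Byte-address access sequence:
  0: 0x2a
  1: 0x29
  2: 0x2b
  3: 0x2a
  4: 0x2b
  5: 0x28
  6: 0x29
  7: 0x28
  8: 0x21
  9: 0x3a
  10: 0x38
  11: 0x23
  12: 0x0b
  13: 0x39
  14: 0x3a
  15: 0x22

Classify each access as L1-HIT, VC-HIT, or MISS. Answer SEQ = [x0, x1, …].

  [0] addr=0x2a blk=10 s=0: MISS | VC []
  [1] addr=0x29 blk=10 s=0: L1-HIT | VC []
  [2] addr=0x2b blk=10 s=0: L1-HIT | VC []
  [3] addr=0x2a blk=10 s=0: L1-HIT | VC []
  [4] addr=0x2b blk=10 s=0: L1-HIT | VC []
  [5] addr=0x28 blk=10 s=0: L1-HIT | VC []
  [6] addr=0x29 blk=10 s=0: L1-HIT | VC []
  [7] addr=0x28 blk=10 s=0: L1-HIT | VC []
  [8] addr=0x21 blk=8 s=0: MISS | VC [10]
  [9] addr=0x3a blk=14 s=0: MISS | VC [10, 8]
  [10] addr=0x38 blk=14 s=0: L1-HIT | VC [10, 8]
  [11] addr=0x23 blk=8 s=0: VC-HIT | VC [10, 14]
  [12] addr=0xb blk=2 s=0: MISS | VC [10, 14, 8]
  [13] addr=0x39 blk=14 s=0: VC-HIT | VC [10, 2, 8]
  [14] addr=0x3a blk=14 s=0: L1-HIT | VC [10, 2, 8]
  [15] addr=0x22 blk=8 s=0: VC-HIT | VC [10, 2, 14]

SEQ = [MISS, L1-HIT, L1-HIT, L1-HIT, L1-HIT, L1-HIT, L1-HIT, L1-HIT, MISS, MISS, L1-HIT, VC-HIT, MISS, VC-HIT, L1-HIT, VC-HIT]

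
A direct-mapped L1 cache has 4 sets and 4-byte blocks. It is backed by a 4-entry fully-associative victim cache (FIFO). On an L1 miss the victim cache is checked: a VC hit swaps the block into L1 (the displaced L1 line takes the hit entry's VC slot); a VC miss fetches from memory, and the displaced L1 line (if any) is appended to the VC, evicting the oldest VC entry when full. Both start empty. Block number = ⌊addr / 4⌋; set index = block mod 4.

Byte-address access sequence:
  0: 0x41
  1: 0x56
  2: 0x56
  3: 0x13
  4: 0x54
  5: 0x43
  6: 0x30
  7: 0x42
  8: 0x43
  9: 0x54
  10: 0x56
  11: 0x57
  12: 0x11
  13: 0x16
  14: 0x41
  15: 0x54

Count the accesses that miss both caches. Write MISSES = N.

  [0] addr=0x41 blk=16 s=0: MISS | VC []
  [1] addr=0x56 blk=21 s=1: MISS | VC []
  [2] addr=0x56 blk=21 s=1: L1-HIT | VC []
  [3] addr=0x13 blk=4 s=0: MISS | VC [16]
  [4] addr=0x54 blk=21 s=1: L1-HIT | VC [16]
  [5] addr=0x43 blk=16 s=0: VC-HIT | VC [4]
  [6] addr=0x30 blk=12 s=0: MISS | VC [4, 16]
  [7] addr=0x42 blk=16 s=0: VC-HIT | VC [4, 12]
  [8] addr=0x43 blk=16 s=0: L1-HIT | VC [4, 12]
  [9] addr=0x54 blk=21 s=1: L1-HIT | VC [4, 12]
  [10] addr=0x56 blk=21 s=1: L1-HIT | VC [4, 12]
  [11] addr=0x57 blk=21 s=1: L1-HIT | VC [4, 12]
  [12] addr=0x11 blk=4 s=0: VC-HIT | VC [16, 12]
  [13] addr=0x16 blk=5 s=1: MISS | VC [16, 12, 21]
  [14] addr=0x41 blk=16 s=0: VC-HIT | VC [4, 12, 21]
  [15] addr=0x54 blk=21 s=1: VC-HIT | VC [4, 12, 5]

MISSES = 5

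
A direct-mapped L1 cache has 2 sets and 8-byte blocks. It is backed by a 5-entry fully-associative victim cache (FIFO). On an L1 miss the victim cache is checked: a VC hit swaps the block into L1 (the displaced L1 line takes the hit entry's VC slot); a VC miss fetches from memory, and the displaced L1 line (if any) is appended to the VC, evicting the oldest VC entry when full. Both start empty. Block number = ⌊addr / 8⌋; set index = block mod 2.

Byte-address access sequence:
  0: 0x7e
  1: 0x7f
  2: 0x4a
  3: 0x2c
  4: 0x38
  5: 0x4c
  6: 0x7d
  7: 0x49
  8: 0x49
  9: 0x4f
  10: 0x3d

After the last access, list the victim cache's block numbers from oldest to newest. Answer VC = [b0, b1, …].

VC = [15, 9, 5]

#0 0x7e→b15/s1 MISS; vc=[]
#1 0x7f→b15/s1 L1-HIT; vc=[]
#2 0x4a→b9/s1 MISS; vc=[15]
#3 0x2c→b5/s1 MISS; vc=[15,9]
#4 0x38→b7/s1 MISS; vc=[15,9,5]
#5 0x4c→b9/s1 VC-HIT; vc=[15,7,5]
#6 0x7d→b15/s1 VC-HIT; vc=[9,7,5]
#7 0x49→b9/s1 VC-HIT; vc=[15,7,5]
#8 0x49→b9/s1 L1-HIT; vc=[15,7,5]
#9 0x4f→b9/s1 L1-HIT; vc=[15,7,5]
#10 0x3d→b7/s1 VC-HIT; vc=[15,9,5]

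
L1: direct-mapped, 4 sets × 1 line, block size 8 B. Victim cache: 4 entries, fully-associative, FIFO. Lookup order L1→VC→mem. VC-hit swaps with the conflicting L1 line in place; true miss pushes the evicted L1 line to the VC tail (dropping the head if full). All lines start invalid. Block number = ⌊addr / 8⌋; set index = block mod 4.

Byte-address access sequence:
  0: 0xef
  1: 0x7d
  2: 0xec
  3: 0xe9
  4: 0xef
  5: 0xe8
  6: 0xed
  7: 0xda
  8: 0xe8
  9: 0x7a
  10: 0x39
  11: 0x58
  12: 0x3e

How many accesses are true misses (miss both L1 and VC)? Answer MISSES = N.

#0 0xef→b29/s1 MISS; vc=[]
#1 0x7d→b15/s3 MISS; vc=[]
#2 0xec→b29/s1 L1-HIT; vc=[]
#3 0xe9→b29/s1 L1-HIT; vc=[]
#4 0xef→b29/s1 L1-HIT; vc=[]
#5 0xe8→b29/s1 L1-HIT; vc=[]
#6 0xed→b29/s1 L1-HIT; vc=[]
#7 0xda→b27/s3 MISS; vc=[15]
#8 0xe8→b29/s1 L1-HIT; vc=[15]
#9 0x7a→b15/s3 VC-HIT; vc=[27]
#10 0x39→b7/s3 MISS; vc=[27,15]
#11 0x58→b11/s3 MISS; vc=[27,15,7]
#12 0x3e→b7/s3 VC-HIT; vc=[27,15,11]

MISSES = 5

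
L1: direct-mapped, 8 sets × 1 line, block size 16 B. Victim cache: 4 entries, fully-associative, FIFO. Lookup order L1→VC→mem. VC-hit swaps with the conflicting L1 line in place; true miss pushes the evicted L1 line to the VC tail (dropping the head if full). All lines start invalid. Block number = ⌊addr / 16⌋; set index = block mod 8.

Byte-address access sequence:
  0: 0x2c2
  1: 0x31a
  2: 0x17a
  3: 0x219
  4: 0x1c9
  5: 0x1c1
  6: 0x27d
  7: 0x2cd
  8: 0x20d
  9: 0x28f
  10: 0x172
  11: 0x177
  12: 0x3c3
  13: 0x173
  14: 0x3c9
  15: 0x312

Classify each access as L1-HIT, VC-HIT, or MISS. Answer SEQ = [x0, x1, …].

SEQ = [MISS, MISS, MISS, MISS, MISS, L1-HIT, MISS, VC-HIT, MISS, MISS, VC-HIT, L1-HIT, MISS, L1-HIT, L1-HIT, MISS]

#0 0x2c2→b44/s4 MISS; vc=[]
#1 0x31a→b49/s1 MISS; vc=[]
#2 0x17a→b23/s7 MISS; vc=[]
#3 0x219→b33/s1 MISS; vc=[49]
#4 0x1c9→b28/s4 MISS; vc=[49,44]
#5 0x1c1→b28/s4 L1-HIT; vc=[49,44]
#6 0x27d→b39/s7 MISS; vc=[49,44,23]
#7 0x2cd→b44/s4 VC-HIT; vc=[49,28,23]
#8 0x20d→b32/s0 MISS; vc=[49,28,23]
#9 0x28f→b40/s0 MISS; vc=[49,28,23,32]
#10 0x172→b23/s7 VC-HIT; vc=[49,28,39,32]
#11 0x177→b23/s7 L1-HIT; vc=[49,28,39,32]
#12 0x3c3→b60/s4 MISS; vc=[28,39,32,44]
#13 0x173→b23/s7 L1-HIT; vc=[28,39,32,44]
#14 0x3c9→b60/s4 L1-HIT; vc=[28,39,32,44]
#15 0x312→b49/s1 MISS; vc=[39,32,44,33]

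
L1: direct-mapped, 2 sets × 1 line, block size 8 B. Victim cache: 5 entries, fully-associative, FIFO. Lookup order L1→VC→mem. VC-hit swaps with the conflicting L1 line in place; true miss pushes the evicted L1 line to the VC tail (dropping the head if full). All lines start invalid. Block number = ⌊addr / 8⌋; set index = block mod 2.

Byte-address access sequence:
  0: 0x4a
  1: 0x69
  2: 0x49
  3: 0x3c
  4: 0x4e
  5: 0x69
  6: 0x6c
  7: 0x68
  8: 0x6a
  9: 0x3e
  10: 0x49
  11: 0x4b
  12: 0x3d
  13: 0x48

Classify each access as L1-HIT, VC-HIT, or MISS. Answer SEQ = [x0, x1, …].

#0 0x4a→b9/s1 MISS; vc=[]
#1 0x69→b13/s1 MISS; vc=[9]
#2 0x49→b9/s1 VC-HIT; vc=[13]
#3 0x3c→b7/s1 MISS; vc=[13,9]
#4 0x4e→b9/s1 VC-HIT; vc=[13,7]
#5 0x69→b13/s1 VC-HIT; vc=[9,7]
#6 0x6c→b13/s1 L1-HIT; vc=[9,7]
#7 0x68→b13/s1 L1-HIT; vc=[9,7]
#8 0x6a→b13/s1 L1-HIT; vc=[9,7]
#9 0x3e→b7/s1 VC-HIT; vc=[9,13]
#10 0x49→b9/s1 VC-HIT; vc=[7,13]
#11 0x4b→b9/s1 L1-HIT; vc=[7,13]
#12 0x3d→b7/s1 VC-HIT; vc=[9,13]
#13 0x48→b9/s1 VC-HIT; vc=[7,13]

SEQ = [MISS, MISS, VC-HIT, MISS, VC-HIT, VC-HIT, L1-HIT, L1-HIT, L1-HIT, VC-HIT, VC-HIT, L1-HIT, VC-HIT, VC-HIT]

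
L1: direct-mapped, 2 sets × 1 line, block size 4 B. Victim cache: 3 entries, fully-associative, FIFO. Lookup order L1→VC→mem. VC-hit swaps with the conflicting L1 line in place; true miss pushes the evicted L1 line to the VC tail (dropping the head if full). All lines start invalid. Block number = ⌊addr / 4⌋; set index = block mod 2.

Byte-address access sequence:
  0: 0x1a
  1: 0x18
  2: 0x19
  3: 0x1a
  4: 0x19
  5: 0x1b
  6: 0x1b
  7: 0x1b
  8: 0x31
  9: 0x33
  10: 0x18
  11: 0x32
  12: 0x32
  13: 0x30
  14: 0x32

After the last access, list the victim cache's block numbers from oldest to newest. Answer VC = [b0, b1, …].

VC = [6]

0: 0x1a (blk 6, set 0) → MISS  vc=[]
1: 0x18 (blk 6, set 0) → L1-HIT  vc=[]
2: 0x19 (blk 6, set 0) → L1-HIT  vc=[]
3: 0x1a (blk 6, set 0) → L1-HIT  vc=[]
4: 0x19 (blk 6, set 0) → L1-HIT  vc=[]
5: 0x1b (blk 6, set 0) → L1-HIT  vc=[]
6: 0x1b (blk 6, set 0) → L1-HIT  vc=[]
7: 0x1b (blk 6, set 0) → L1-HIT  vc=[]
8: 0x31 (blk 12, set 0) → MISS  vc=[6]
9: 0x33 (blk 12, set 0) → L1-HIT  vc=[6]
10: 0x18 (blk 6, set 0) → VC-HIT  vc=[12]
11: 0x32 (blk 12, set 0) → VC-HIT  vc=[6]
12: 0x32 (blk 12, set 0) → L1-HIT  vc=[6]
13: 0x30 (blk 12, set 0) → L1-HIT  vc=[6]
14: 0x32 (blk 12, set 0) → L1-HIT  vc=[6]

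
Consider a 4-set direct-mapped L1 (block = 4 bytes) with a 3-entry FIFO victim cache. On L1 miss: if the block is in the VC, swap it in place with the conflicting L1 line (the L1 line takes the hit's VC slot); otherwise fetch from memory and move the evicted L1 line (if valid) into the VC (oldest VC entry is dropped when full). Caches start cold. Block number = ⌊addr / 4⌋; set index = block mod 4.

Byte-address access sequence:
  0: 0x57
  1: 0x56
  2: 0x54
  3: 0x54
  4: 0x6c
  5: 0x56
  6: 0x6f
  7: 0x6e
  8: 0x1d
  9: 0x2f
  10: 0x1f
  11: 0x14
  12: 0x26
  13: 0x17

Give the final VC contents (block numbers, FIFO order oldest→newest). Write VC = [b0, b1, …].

VC = [11, 21, 9]

0: 0x57 (blk 21, set 1) → MISS  vc=[]
1: 0x56 (blk 21, set 1) → L1-HIT  vc=[]
2: 0x54 (blk 21, set 1) → L1-HIT  vc=[]
3: 0x54 (blk 21, set 1) → L1-HIT  vc=[]
4: 0x6c (blk 27, set 3) → MISS  vc=[]
5: 0x56 (blk 21, set 1) → L1-HIT  vc=[]
6: 0x6f (blk 27, set 3) → L1-HIT  vc=[]
7: 0x6e (blk 27, set 3) → L1-HIT  vc=[]
8: 0x1d (blk 7, set 3) → MISS  vc=[27]
9: 0x2f (blk 11, set 3) → MISS  vc=[27, 7]
10: 0x1f (blk 7, set 3) → VC-HIT  vc=[27, 11]
11: 0x14 (blk 5, set 1) → MISS  vc=[27, 11, 21]
12: 0x26 (blk 9, set 1) → MISS  vc=[11, 21, 5]
13: 0x17 (blk 5, set 1) → VC-HIT  vc=[11, 21, 9]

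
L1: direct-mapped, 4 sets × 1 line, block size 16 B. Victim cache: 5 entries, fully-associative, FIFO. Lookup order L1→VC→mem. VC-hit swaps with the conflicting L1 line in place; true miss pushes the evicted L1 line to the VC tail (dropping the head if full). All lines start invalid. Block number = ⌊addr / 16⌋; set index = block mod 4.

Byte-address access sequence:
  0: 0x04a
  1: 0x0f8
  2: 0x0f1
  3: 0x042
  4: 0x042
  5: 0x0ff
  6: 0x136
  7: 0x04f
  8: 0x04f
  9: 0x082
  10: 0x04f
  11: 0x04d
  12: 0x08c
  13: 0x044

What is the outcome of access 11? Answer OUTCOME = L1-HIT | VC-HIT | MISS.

OUTCOME = L1-HIT

  [0] addr=0x4a blk=4 s=0: MISS | VC []
  [1] addr=0xf8 blk=15 s=3: MISS | VC []
  [2] addr=0xf1 blk=15 s=3: L1-HIT | VC []
  [3] addr=0x42 blk=4 s=0: L1-HIT | VC []
  [4] addr=0x42 blk=4 s=0: L1-HIT | VC []
  [5] addr=0xff blk=15 s=3: L1-HIT | VC []
  [6] addr=0x136 blk=19 s=3: MISS | VC [15]
  [7] addr=0x4f blk=4 s=0: L1-HIT | VC [15]
  [8] addr=0x4f blk=4 s=0: L1-HIT | VC [15]
  [9] addr=0x82 blk=8 s=0: MISS | VC [15, 4]
  [10] addr=0x4f blk=4 s=0: VC-HIT | VC [15, 8]
  [11] addr=0x4d blk=4 s=0: L1-HIT | VC [15, 8]
  [12] addr=0x8c blk=8 s=0: VC-HIT | VC [15, 4]
  [13] addr=0x44 blk=4 s=0: VC-HIT | VC [15, 8]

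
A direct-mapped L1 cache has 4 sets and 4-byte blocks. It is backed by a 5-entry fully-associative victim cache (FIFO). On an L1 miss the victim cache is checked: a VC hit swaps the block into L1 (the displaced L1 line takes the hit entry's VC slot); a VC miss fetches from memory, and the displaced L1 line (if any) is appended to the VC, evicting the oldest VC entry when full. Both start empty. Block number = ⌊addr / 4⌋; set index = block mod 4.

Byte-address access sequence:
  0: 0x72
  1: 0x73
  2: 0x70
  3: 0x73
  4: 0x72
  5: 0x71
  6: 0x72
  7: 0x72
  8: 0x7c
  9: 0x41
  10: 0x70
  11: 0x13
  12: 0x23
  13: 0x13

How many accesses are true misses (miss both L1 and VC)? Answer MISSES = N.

MISSES = 5

0: 0x72 (blk 28, set 0) → MISS  vc=[]
1: 0x73 (blk 28, set 0) → L1-HIT  vc=[]
2: 0x70 (blk 28, set 0) → L1-HIT  vc=[]
3: 0x73 (blk 28, set 0) → L1-HIT  vc=[]
4: 0x72 (blk 28, set 0) → L1-HIT  vc=[]
5: 0x71 (blk 28, set 0) → L1-HIT  vc=[]
6: 0x72 (blk 28, set 0) → L1-HIT  vc=[]
7: 0x72 (blk 28, set 0) → L1-HIT  vc=[]
8: 0x7c (blk 31, set 3) → MISS  vc=[]
9: 0x41 (blk 16, set 0) → MISS  vc=[28]
10: 0x70 (blk 28, set 0) → VC-HIT  vc=[16]
11: 0x13 (blk 4, set 0) → MISS  vc=[16, 28]
12: 0x23 (blk 8, set 0) → MISS  vc=[16, 28, 4]
13: 0x13 (blk 4, set 0) → VC-HIT  vc=[16, 28, 8]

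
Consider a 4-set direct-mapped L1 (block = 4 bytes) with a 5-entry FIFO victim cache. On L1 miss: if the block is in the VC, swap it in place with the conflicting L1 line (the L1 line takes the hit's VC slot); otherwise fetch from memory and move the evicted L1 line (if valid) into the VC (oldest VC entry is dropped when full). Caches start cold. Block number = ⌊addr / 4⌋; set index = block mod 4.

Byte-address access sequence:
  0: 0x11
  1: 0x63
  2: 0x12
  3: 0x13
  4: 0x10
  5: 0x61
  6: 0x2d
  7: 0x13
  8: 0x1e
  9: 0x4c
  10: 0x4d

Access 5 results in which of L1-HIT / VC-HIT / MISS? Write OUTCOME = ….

OUTCOME = VC-HIT

#0 0x11→b4/s0 MISS; vc=[]
#1 0x63→b24/s0 MISS; vc=[4]
#2 0x12→b4/s0 VC-HIT; vc=[24]
#3 0x13→b4/s0 L1-HIT; vc=[24]
#4 0x10→b4/s0 L1-HIT; vc=[24]
#5 0x61→b24/s0 VC-HIT; vc=[4]
#6 0x2d→b11/s3 MISS; vc=[4]
#7 0x13→b4/s0 VC-HIT; vc=[24]
#8 0x1e→b7/s3 MISS; vc=[24,11]
#9 0x4c→b19/s3 MISS; vc=[24,11,7]
#10 0x4d→b19/s3 L1-HIT; vc=[24,11,7]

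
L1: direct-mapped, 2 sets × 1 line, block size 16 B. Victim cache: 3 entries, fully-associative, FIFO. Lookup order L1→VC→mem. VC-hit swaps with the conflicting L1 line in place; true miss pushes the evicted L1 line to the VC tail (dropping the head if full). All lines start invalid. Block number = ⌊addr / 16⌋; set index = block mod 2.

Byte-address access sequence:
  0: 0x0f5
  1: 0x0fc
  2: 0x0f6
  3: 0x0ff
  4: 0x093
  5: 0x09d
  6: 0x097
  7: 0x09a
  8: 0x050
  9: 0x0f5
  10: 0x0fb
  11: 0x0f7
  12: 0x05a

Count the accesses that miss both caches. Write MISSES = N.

#0 0xf5→b15/s1 MISS; vc=[]
#1 0xfc→b15/s1 L1-HIT; vc=[]
#2 0xf6→b15/s1 L1-HIT; vc=[]
#3 0xff→b15/s1 L1-HIT; vc=[]
#4 0x93→b9/s1 MISS; vc=[15]
#5 0x9d→b9/s1 L1-HIT; vc=[15]
#6 0x97→b9/s1 L1-HIT; vc=[15]
#7 0x9a→b9/s1 L1-HIT; vc=[15]
#8 0x50→b5/s1 MISS; vc=[15,9]
#9 0xf5→b15/s1 VC-HIT; vc=[5,9]
#10 0xfb→b15/s1 L1-HIT; vc=[5,9]
#11 0xf7→b15/s1 L1-HIT; vc=[5,9]
#12 0x5a→b5/s1 VC-HIT; vc=[15,9]

MISSES = 3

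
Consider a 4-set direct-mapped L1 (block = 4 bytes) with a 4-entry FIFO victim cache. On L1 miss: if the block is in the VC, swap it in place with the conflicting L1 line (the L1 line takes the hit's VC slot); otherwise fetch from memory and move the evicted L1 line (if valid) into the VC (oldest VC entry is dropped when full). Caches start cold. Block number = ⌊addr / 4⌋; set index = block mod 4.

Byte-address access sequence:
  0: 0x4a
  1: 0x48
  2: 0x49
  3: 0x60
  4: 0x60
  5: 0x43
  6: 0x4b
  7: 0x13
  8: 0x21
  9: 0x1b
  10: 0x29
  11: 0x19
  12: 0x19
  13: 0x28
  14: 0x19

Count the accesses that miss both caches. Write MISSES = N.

0: 0x4a (blk 18, set 2) → MISS  vc=[]
1: 0x48 (blk 18, set 2) → L1-HIT  vc=[]
2: 0x49 (blk 18, set 2) → L1-HIT  vc=[]
3: 0x60 (blk 24, set 0) → MISS  vc=[]
4: 0x60 (blk 24, set 0) → L1-HIT  vc=[]
5: 0x43 (blk 16, set 0) → MISS  vc=[24]
6: 0x4b (blk 18, set 2) → L1-HIT  vc=[24]
7: 0x13 (blk 4, set 0) → MISS  vc=[24, 16]
8: 0x21 (blk 8, set 0) → MISS  vc=[24, 16, 4]
9: 0x1b (blk 6, set 2) → MISS  vc=[24, 16, 4, 18]
10: 0x29 (blk 10, set 2) → MISS  vc=[16, 4, 18, 6]
11: 0x19 (blk 6, set 2) → VC-HIT  vc=[16, 4, 18, 10]
12: 0x19 (blk 6, set 2) → L1-HIT  vc=[16, 4, 18, 10]
13: 0x28 (blk 10, set 2) → VC-HIT  vc=[16, 4, 18, 6]
14: 0x19 (blk 6, set 2) → VC-HIT  vc=[16, 4, 18, 10]

MISSES = 7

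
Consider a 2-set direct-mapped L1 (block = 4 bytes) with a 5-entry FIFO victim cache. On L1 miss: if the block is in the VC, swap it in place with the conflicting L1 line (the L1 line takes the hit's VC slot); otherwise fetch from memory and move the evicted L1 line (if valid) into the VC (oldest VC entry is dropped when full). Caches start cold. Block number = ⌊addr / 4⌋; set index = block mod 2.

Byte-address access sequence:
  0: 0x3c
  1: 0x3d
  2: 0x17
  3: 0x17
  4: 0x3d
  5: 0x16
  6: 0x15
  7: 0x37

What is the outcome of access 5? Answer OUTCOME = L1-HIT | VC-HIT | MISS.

OUTCOME = VC-HIT

#0 0x3c→b15/s1 MISS; vc=[]
#1 0x3d→b15/s1 L1-HIT; vc=[]
#2 0x17→b5/s1 MISS; vc=[15]
#3 0x17→b5/s1 L1-HIT; vc=[15]
#4 0x3d→b15/s1 VC-HIT; vc=[5]
#5 0x16→b5/s1 VC-HIT; vc=[15]
#6 0x15→b5/s1 L1-HIT; vc=[15]
#7 0x37→b13/s1 MISS; vc=[15,5]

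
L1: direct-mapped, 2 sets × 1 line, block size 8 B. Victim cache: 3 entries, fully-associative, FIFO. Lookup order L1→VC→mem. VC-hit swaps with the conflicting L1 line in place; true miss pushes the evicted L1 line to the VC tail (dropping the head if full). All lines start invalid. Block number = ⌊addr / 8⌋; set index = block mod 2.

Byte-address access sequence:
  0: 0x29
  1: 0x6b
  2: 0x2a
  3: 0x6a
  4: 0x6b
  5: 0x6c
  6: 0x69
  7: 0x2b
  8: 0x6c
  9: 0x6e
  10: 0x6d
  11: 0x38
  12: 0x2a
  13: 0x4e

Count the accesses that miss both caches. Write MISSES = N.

  [0] addr=0x29 blk=5 s=1: MISS | VC []
  [1] addr=0x6b blk=13 s=1: MISS | VC [5]
  [2] addr=0x2a blk=5 s=1: VC-HIT | VC [13]
  [3] addr=0x6a blk=13 s=1: VC-HIT | VC [5]
  [4] addr=0x6b blk=13 s=1: L1-HIT | VC [5]
  [5] addr=0x6c blk=13 s=1: L1-HIT | VC [5]
  [6] addr=0x69 blk=13 s=1: L1-HIT | VC [5]
  [7] addr=0x2b blk=5 s=1: VC-HIT | VC [13]
  [8] addr=0x6c blk=13 s=1: VC-HIT | VC [5]
  [9] addr=0x6e blk=13 s=1: L1-HIT | VC [5]
  [10] addr=0x6d blk=13 s=1: L1-HIT | VC [5]
  [11] addr=0x38 blk=7 s=1: MISS | VC [5, 13]
  [12] addr=0x2a blk=5 s=1: VC-HIT | VC [7, 13]
  [13] addr=0x4e blk=9 s=1: MISS | VC [7, 13, 5]

MISSES = 4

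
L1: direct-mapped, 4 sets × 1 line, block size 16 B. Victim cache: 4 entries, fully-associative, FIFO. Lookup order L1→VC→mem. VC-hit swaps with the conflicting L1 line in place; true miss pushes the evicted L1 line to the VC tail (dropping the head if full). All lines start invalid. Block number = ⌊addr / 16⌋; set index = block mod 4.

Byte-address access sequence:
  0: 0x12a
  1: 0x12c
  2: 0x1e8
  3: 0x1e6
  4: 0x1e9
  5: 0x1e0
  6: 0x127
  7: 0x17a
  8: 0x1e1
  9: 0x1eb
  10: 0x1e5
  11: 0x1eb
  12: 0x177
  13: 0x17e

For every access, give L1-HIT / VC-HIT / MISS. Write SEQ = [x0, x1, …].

SEQ = [MISS, L1-HIT, MISS, L1-HIT, L1-HIT, L1-HIT, VC-HIT, MISS, VC-HIT, L1-HIT, L1-HIT, L1-HIT, L1-HIT, L1-HIT]

#0 0x12a→b18/s2 MISS; vc=[]
#1 0x12c→b18/s2 L1-HIT; vc=[]
#2 0x1e8→b30/s2 MISS; vc=[18]
#3 0x1e6→b30/s2 L1-HIT; vc=[18]
#4 0x1e9→b30/s2 L1-HIT; vc=[18]
#5 0x1e0→b30/s2 L1-HIT; vc=[18]
#6 0x127→b18/s2 VC-HIT; vc=[30]
#7 0x17a→b23/s3 MISS; vc=[30]
#8 0x1e1→b30/s2 VC-HIT; vc=[18]
#9 0x1eb→b30/s2 L1-HIT; vc=[18]
#10 0x1e5→b30/s2 L1-HIT; vc=[18]
#11 0x1eb→b30/s2 L1-HIT; vc=[18]
#12 0x177→b23/s3 L1-HIT; vc=[18]
#13 0x17e→b23/s3 L1-HIT; vc=[18]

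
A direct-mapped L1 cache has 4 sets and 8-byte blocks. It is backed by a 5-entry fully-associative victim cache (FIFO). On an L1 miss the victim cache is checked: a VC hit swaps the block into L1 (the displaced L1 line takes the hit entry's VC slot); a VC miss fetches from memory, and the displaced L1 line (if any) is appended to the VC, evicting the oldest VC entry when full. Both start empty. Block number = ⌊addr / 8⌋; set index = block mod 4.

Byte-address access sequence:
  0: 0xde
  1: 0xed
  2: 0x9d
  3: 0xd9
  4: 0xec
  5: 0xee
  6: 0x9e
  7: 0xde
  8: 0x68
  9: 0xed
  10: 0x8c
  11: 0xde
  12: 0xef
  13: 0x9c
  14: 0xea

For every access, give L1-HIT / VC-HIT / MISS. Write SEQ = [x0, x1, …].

0: 0xde (blk 27, set 3) → MISS  vc=[]
1: 0xed (blk 29, set 1) → MISS  vc=[]
2: 0x9d (blk 19, set 3) → MISS  vc=[27]
3: 0xd9 (blk 27, set 3) → VC-HIT  vc=[19]
4: 0xec (blk 29, set 1) → L1-HIT  vc=[19]
5: 0xee (blk 29, set 1) → L1-HIT  vc=[19]
6: 0x9e (blk 19, set 3) → VC-HIT  vc=[27]
7: 0xde (blk 27, set 3) → VC-HIT  vc=[19]
8: 0x68 (blk 13, set 1) → MISS  vc=[19, 29]
9: 0xed (blk 29, set 1) → VC-HIT  vc=[19, 13]
10: 0x8c (blk 17, set 1) → MISS  vc=[19, 13, 29]
11: 0xde (blk 27, set 3) → L1-HIT  vc=[19, 13, 29]
12: 0xef (blk 29, set 1) → VC-HIT  vc=[19, 13, 17]
13: 0x9c (blk 19, set 3) → VC-HIT  vc=[27, 13, 17]
14: 0xea (blk 29, set 1) → L1-HIT  vc=[27, 13, 17]

SEQ = [MISS, MISS, MISS, VC-HIT, L1-HIT, L1-HIT, VC-HIT, VC-HIT, MISS, VC-HIT, MISS, L1-HIT, VC-HIT, VC-HIT, L1-HIT]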